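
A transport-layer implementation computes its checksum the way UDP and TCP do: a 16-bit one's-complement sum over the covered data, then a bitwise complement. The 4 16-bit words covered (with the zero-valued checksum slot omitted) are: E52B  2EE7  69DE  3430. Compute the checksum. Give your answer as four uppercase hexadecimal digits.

One's-complement addition (fold any carry out of bit 15 back into bit 0):
  0xE52B + 0x2EE7 = 0x11412 → wrap carry → 0x1413
  0x1413 + 0x69DE = 0x07DF1
  0x7DF1 + 0x3430 = 0x0B221
One's-complement sum = 0xB221.
Checksum = ~0xB221 & 0xFFFF = 0x4DDE.

4DDE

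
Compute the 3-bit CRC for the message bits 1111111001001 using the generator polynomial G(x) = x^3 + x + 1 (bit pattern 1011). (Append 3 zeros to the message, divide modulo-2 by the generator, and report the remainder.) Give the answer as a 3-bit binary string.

Append 3 zeros: 1111111001001000. Divide by 1011 (XOR where the leading bit is 1):
  pos 0: 1111 XOR 1011 = 0100
  pos 1: 1001 XOR 1011 = 0010
  pos 3: 1011 XOR 1011 = 0000
  pos 9: 1001 XOR 1011 = 0010
  pos 11: 1000 XOR 1011 = 0011
Remainder (last 3 bits) = 110. This is the CRC / FCS.

110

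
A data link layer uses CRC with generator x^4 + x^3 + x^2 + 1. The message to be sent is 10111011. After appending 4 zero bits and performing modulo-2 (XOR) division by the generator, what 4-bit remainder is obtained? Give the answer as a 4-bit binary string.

0000

Append 4 zeros: 101110110000. Divide by 11101 (XOR where the leading bit is 1):
  pos 0: 10111 XOR 11101 = 01010
  pos 1: 10100 XOR 11101 = 01001
  pos 2: 10011 XOR 11101 = 01110
  pos 3: 11101 XOR 11101 = 00000
Remainder (last 4 bits) = 0000. This is the CRC / FCS.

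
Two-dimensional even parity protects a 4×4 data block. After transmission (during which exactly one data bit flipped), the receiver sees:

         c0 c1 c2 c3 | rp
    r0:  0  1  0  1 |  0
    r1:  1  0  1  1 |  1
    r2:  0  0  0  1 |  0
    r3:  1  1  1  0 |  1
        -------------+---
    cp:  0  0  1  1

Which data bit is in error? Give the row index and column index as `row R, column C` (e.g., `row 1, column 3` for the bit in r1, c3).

Recompute each row's even parity and compare to rp:
  r0: data parity 0, sent rp 0 → ok
  r1: data parity 1, sent rp 1 → ok
  r2: data parity 1, sent rp 0 → mismatch
  r3: data parity 1, sent rp 1 → ok
Recompute each column's even parity and compare to cp:
  c0: data parity 0, sent cp 0 → ok
  c1: data parity 0, sent cp 0 → ok
  c2: data parity 0, sent cp 1 → mismatch
  c3: data parity 1, sent cp 1 → ok
Exactly one row (r2) and one column (c2) fail → the flipped bit is at their intersection.

row 2, column 2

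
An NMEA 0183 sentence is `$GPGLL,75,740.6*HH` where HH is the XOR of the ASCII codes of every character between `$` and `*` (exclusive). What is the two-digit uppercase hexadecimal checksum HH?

XOR the ASCII codes of the payload characters:
  'G' = 0x47 → acc = 0x47
  'P' = 0x50 → acc = 0x17
  'G' = 0x47 → acc = 0x50
  'L' = 0x4C → acc = 0x1C
  'L' = 0x4C → acc = 0x50
  ',' = 0x2C → acc = 0x7C
  '7' = 0x37 → acc = 0x4B
  '5' = 0x35 → acc = 0x7E
  ',' = 0x2C → acc = 0x52
  '7' = 0x37 → acc = 0x65
  '4' = 0x34 → acc = 0x51
  '0' = 0x30 → acc = 0x61
  '.' = 0x2E → acc = 0x4F
  '6' = 0x36 → acc = 0x79
Checksum = 0x79.

79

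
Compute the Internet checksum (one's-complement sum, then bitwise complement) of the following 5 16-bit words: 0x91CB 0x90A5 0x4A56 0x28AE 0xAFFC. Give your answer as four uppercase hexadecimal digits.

BA8D

One's-complement addition (fold any carry out of bit 15 back into bit 0):
  0x91CB + 0x90A5 = 0x12270 → wrap carry → 0x2271
  0x2271 + 0x4A56 = 0x06CC7
  0x6CC7 + 0x28AE = 0x09575
  0x9575 + 0xAFFC = 0x14571 → wrap carry → 0x4572
One's-complement sum = 0x4572.
Checksum = ~0x4572 & 0xFFFF = 0xBA8D.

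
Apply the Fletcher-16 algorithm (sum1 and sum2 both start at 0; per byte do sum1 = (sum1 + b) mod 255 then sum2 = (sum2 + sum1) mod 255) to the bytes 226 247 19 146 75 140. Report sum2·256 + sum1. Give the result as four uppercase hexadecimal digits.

5058

Running sums (mod 255):
  after byte 0 (226): sum1=226, sum2=226
  after byte 1 (247): sum1=218, sum2=189
  after byte 2 (19): sum1=237, sum2=171
  after byte 3 (146): sum1=128, sum2=44
  after byte 4 (75): sum1=203, sum2=247
  after byte 5 (140): sum1=88, sum2=80
Checksum = sum2·256 + sum1 = 80·256 + 88 = 20568 = 0x5058.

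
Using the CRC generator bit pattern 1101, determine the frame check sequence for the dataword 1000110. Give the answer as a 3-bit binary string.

Append 3 zeros: 1000110000. Divide by 1101 (XOR where the leading bit is 1):
  pos 0: 1000 XOR 1101 = 0101
  pos 1: 1011 XOR 1101 = 0110
  pos 2: 1101 XOR 1101 = 0000
Remainder (last 3 bits) = 000. This is the CRC / FCS.

000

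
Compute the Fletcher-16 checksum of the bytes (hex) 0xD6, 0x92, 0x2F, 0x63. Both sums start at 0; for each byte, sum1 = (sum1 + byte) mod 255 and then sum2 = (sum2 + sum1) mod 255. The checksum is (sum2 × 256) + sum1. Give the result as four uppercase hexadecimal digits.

D4FB

Running sums (mod 255):
  after byte 0 (0xD6): sum1=214, sum2=214
  after byte 1 (0x92): sum1=105, sum2=64
  after byte 2 (0x2F): sum1=152, sum2=216
  after byte 3 (0x63): sum1=251, sum2=212
Checksum = sum2·256 + sum1 = 212·256 + 251 = 54523 = 0xD4FB.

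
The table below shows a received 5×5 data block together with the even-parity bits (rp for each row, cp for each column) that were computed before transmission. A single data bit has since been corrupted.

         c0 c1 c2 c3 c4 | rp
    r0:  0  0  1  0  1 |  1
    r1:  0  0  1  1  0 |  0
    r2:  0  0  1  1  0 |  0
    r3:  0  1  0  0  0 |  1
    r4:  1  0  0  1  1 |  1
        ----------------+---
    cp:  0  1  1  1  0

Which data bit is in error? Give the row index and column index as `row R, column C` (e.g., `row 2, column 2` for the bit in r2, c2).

Recompute each row's even parity and compare to rp:
  r0: data parity 0, sent rp 1 → mismatch
  r1: data parity 0, sent rp 0 → ok
  r2: data parity 0, sent rp 0 → ok
  r3: data parity 1, sent rp 1 → ok
  r4: data parity 1, sent rp 1 → ok
Recompute each column's even parity and compare to cp:
  c0: data parity 1, sent cp 0 → mismatch
  c1: data parity 1, sent cp 1 → ok
  c2: data parity 1, sent cp 1 → ok
  c3: data parity 1, sent cp 1 → ok
  c4: data parity 0, sent cp 0 → ok
Exactly one row (r0) and one column (c0) fail → the flipped bit is at their intersection.

row 0, column 0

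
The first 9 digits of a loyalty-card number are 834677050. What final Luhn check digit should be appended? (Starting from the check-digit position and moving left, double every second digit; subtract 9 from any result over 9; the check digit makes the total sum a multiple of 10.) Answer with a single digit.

9

Partial digits right→left: 0 5 0 7 7 6 4 3 8
Double every second digit counting from the check-digit position (so the 1st, 3rd, 5th, ... of the partial from the right).
  doubled (with −9 where >9): 0 0 5 8 7 → sum 20
  kept as-is: 5 7 6 3 → sum 21
Total = 20 + 21 = 41.
Check digit = (10 − (41 mod 10)) mod 10 = 9.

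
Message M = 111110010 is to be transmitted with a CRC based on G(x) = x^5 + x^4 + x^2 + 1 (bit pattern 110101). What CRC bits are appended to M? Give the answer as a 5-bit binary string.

11110

Append 5 zeros: 11111001000000. Divide by 110101 (XOR where the leading bit is 1):
  pos 0: 111110 XOR 110101 = 001011
  pos 2: 101101 XOR 110101 = 011000
  pos 3: 110000 XOR 110101 = 000101
  pos 6: 101000 XOR 110101 = 011101
  pos 7: 111010 XOR 110101 = 001111
Remainder (last 5 bits) = 11110. This is the CRC / FCS.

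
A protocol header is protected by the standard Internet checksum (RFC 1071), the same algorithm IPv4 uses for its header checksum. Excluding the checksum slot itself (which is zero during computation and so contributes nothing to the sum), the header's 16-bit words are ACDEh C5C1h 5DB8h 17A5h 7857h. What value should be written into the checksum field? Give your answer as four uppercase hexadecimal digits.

One's-complement addition (fold any carry out of bit 15 back into bit 0):
  0xACDE + 0xC5C1 = 0x1729F → wrap carry → 0x72A0
  0x72A0 + 0x5DB8 = 0x0D058
  0xD058 + 0x17A5 = 0x0E7FD
  0xE7FD + 0x7857 = 0x16054 → wrap carry → 0x6055
One's-complement sum = 0x6055.
Checksum = ~0x6055 & 0xFFFF = 0x9FAA.

9FAA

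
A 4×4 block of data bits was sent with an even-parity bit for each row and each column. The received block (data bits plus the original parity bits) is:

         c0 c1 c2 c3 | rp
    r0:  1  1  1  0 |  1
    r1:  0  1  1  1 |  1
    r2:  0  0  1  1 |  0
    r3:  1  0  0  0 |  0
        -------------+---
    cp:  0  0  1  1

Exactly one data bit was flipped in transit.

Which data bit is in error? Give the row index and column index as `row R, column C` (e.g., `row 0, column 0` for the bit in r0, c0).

row 3, column 3

Recompute each row's even parity and compare to rp:
  r0: data parity 1, sent rp 1 → ok
  r1: data parity 1, sent rp 1 → ok
  r2: data parity 0, sent rp 0 → ok
  r3: data parity 1, sent rp 0 → mismatch
Recompute each column's even parity and compare to cp:
  c0: data parity 0, sent cp 0 → ok
  c1: data parity 0, sent cp 0 → ok
  c2: data parity 1, sent cp 1 → ok
  c3: data parity 0, sent cp 1 → mismatch
Exactly one row (r3) and one column (c3) fail → the flipped bit is at their intersection.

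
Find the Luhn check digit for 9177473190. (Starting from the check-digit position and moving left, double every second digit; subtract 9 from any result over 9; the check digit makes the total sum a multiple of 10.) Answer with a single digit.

Partial digits right→left: 0 9 1 3 7 4 7 7 1 9
Double every second digit counting from the check-digit position (so the 1st, 3rd, 5th, ... of the partial from the right).
  doubled (with −9 where >9): 0 2 5 5 2 → sum 14
  kept as-is: 9 3 4 7 9 → sum 32
Total = 14 + 32 = 46.
Check digit = (10 − (46 mod 10)) mod 10 = 4.

4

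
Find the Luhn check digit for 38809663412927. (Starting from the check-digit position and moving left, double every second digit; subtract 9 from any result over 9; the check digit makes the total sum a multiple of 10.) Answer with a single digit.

Partial digits right→left: 7 2 9 2 1 4 3 6 6 9 0 8 8 3
Double every second digit counting from the check-digit position (so the 1st, 3rd, 5th, ... of the partial from the right).
  doubled (with −9 where >9): 5 9 2 6 3 0 7 → sum 32
  kept as-is: 2 2 4 6 9 8 3 → sum 34
Total = 32 + 34 = 66.
Check digit = (10 − (66 mod 10)) mod 10 = 4.

4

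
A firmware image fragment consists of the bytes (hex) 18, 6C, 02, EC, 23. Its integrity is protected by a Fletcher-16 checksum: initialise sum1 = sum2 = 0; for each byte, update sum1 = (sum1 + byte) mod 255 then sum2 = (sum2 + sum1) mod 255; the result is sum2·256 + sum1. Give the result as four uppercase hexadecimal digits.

2D96

Running sums (mod 255):
  after byte 0 (18): sum1=24, sum2=24
  after byte 1 (6C): sum1=132, sum2=156
  after byte 2 (02): sum1=134, sum2=35
  after byte 3 (EC): sum1=115, sum2=150
  after byte 4 (23): sum1=150, sum2=45
Checksum = sum2·256 + sum1 = 45·256 + 150 = 11670 = 0x2D96.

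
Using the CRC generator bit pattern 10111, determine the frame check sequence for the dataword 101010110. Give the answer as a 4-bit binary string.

0001

Append 4 zeros: 1010101100000. Divide by 10111 (XOR where the leading bit is 1):
  pos 0: 10101 XOR 10111 = 00010
  pos 3: 10011 XOR 10111 = 00100
  pos 5: 10000 XOR 10111 = 00111
  pos 7: 11100 XOR 10111 = 01011
  pos 8: 10110 XOR 10111 = 00001
Remainder (last 4 bits) = 0001. This is the CRC / FCS.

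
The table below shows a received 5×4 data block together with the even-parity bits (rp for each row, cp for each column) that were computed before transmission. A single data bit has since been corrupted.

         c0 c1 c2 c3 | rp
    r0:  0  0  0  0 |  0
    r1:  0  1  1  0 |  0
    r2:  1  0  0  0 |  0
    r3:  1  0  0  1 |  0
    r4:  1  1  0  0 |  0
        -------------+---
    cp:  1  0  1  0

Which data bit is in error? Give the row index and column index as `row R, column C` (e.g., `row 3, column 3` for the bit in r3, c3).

Recompute each row's even parity and compare to rp:
  r0: data parity 0, sent rp 0 → ok
  r1: data parity 0, sent rp 0 → ok
  r2: data parity 1, sent rp 0 → mismatch
  r3: data parity 0, sent rp 0 → ok
  r4: data parity 0, sent rp 0 → ok
Recompute each column's even parity and compare to cp:
  c0: data parity 1, sent cp 1 → ok
  c1: data parity 0, sent cp 0 → ok
  c2: data parity 1, sent cp 1 → ok
  c3: data parity 1, sent cp 0 → mismatch
Exactly one row (r2) and one column (c3) fail → the flipped bit is at their intersection.

row 2, column 3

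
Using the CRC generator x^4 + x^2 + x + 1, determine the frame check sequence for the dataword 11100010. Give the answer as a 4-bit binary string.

0101

Append 4 zeros: 111000100000. Divide by 10111 (XOR where the leading bit is 1):
  pos 0: 11100 XOR 10111 = 01011
  pos 1: 10110 XOR 10111 = 00001
  pos 5: 11000 XOR 10111 = 01111
  pos 6: 11110 XOR 10111 = 01001
  pos 7: 10010 XOR 10111 = 00101
Remainder (last 4 bits) = 0101. This is the CRC / FCS.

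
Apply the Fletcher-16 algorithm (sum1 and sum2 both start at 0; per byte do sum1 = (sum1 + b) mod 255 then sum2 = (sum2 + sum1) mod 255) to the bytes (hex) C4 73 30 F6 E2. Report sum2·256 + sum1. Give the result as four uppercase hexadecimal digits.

Running sums (mod 255):
  after byte 0 (C4): sum1=196, sum2=196
  after byte 1 (73): sum1=56, sum2=252
  after byte 2 (30): sum1=104, sum2=101
  after byte 3 (F6): sum1=95, sum2=196
  after byte 4 (E2): sum1=66, sum2=7
Checksum = sum2·256 + sum1 = 7·256 + 66 = 1858 = 0x0742.

0742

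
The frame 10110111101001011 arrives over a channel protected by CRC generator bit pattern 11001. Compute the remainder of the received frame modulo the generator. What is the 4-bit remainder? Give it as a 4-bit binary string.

Modulo-2 division of 10110111101001011 by 11001:
  pos 0: 10110 XOR 11001 = 01111
  pos 1: 11111 XOR 11001 = 00110
  pos 3: 11011 XOR 11001 = 00010
  pos 6: 10101 XOR 11001 = 01100
  pos 7: 11000 XOR 11001 = 00001
  pos 11: 10101 XOR 11001 = 01100
  pos 12: 11001 XOR 11001 = 00000
Remainder = 0000 (zero — the frame passes the CRC check).

0000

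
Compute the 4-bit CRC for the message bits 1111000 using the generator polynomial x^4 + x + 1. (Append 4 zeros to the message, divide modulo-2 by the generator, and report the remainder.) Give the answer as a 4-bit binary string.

0011

Append 4 zeros: 11110000000. Divide by 10011 (XOR where the leading bit is 1):
  pos 0: 11110 XOR 10011 = 01101
  pos 1: 11010 XOR 10011 = 01001
  pos 2: 10010 XOR 10011 = 00001
  pos 6: 10000 XOR 10011 = 00011
Remainder (last 4 bits) = 0011. This is the CRC / FCS.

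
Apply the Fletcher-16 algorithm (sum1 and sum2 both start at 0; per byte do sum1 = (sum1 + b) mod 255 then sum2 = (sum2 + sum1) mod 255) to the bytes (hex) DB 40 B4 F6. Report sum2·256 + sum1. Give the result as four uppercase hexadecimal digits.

Running sums (mod 255):
  after byte 0 (DB): sum1=219, sum2=219
  after byte 1 (40): sum1=28, sum2=247
  after byte 2 (B4): sum1=208, sum2=200
  after byte 3 (F6): sum1=199, sum2=144
Checksum = sum2·256 + sum1 = 144·256 + 199 = 37063 = 0x90C7.

90C7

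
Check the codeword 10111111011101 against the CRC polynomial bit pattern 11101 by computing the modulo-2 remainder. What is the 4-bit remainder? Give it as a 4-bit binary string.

0010

Modulo-2 division of 10111111011101 by 11101:
  pos 0: 10111 XOR 11101 = 01010
  pos 1: 10101 XOR 11101 = 01000
  pos 2: 10001 XOR 11101 = 01100
  pos 3: 11001 XOR 11101 = 00100
  pos 5: 10001 XOR 11101 = 01100
  pos 6: 11001 XOR 11101 = 00100
  pos 8: 10010 XOR 11101 = 01111
  pos 9: 11111 XOR 11101 = 00010
Remainder = 0010 (nonzero — an error is detected).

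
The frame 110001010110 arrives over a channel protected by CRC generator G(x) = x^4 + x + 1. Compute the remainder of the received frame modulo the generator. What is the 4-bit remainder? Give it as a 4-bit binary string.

Modulo-2 division of 110001010110 by 10011:
  pos 0: 11000 XOR 10011 = 01011
  pos 1: 10111 XOR 10011 = 00100
  pos 3: 10001 XOR 10011 = 00010
  pos 6: 10011 XOR 10011 = 00000
Remainder = 0000 (zero — the frame passes the CRC check).

0000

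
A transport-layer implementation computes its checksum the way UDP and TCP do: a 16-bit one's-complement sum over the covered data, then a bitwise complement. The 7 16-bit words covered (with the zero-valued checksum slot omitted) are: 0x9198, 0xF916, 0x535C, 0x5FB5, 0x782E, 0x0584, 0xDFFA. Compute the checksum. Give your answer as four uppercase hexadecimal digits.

One's-complement addition (fold any carry out of bit 15 back into bit 0):
  0x9198 + 0xF916 = 0x18AAE → wrap carry → 0x8AAF
  0x8AAF + 0x535C = 0x0DE0B
  0xDE0B + 0x5FB5 = 0x13DC0 → wrap carry → 0x3DC1
  0x3DC1 + 0x782E = 0x0B5EF
  0xB5EF + 0x0584 = 0x0BB73
  0xBB73 + 0xDFFA = 0x19B6D → wrap carry → 0x9B6E
One's-complement sum = 0x9B6E.
Checksum = ~0x9B6E & 0xFFFF = 0x6491.

6491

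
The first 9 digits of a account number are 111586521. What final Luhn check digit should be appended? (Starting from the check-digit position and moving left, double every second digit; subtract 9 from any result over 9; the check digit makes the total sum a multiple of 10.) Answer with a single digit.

2

Partial digits right→left: 1 2 5 6 8 5 1 1 1
Double every second digit counting from the check-digit position (so the 1st, 3rd, 5th, ... of the partial from the right).
  doubled (with −9 where >9): 2 1 7 2 2 → sum 14
  kept as-is: 2 6 5 1 → sum 14
Total = 14 + 14 = 28.
Check digit = (10 − (28 mod 10)) mod 10 = 2.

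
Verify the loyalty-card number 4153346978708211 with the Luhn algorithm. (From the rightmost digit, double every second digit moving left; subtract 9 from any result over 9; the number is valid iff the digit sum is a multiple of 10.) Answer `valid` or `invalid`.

From the right, keep odd positions and double even positions (subtract 9 from any doubled value over 9):
  doubled (positions 2,4,...): 2 7 5 5 3 6 1 8 → sum 37
  kept (positions 1,3,...): 1 2 0 8 9 4 3 1 → sum 28
Total = 65.
65 mod 10 = 5, so the number is invalid.

invalid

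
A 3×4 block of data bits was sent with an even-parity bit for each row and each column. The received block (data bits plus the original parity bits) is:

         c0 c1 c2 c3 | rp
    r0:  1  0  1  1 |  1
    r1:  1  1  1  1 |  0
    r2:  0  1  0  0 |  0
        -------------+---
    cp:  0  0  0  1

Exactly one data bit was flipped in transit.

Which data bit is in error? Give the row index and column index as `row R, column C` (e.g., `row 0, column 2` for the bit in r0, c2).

row 2, column 3

Recompute each row's even parity and compare to rp:
  r0: data parity 1, sent rp 1 → ok
  r1: data parity 0, sent rp 0 → ok
  r2: data parity 1, sent rp 0 → mismatch
Recompute each column's even parity and compare to cp:
  c0: data parity 0, sent cp 0 → ok
  c1: data parity 0, sent cp 0 → ok
  c2: data parity 0, sent cp 0 → ok
  c3: data parity 0, sent cp 1 → mismatch
Exactly one row (r2) and one column (c3) fail → the flipped bit is at their intersection.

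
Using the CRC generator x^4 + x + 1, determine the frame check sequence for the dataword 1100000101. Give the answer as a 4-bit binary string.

Append 4 zeros: 11000001010000. Divide by 10011 (XOR where the leading bit is 1):
  pos 0: 11000 XOR 10011 = 01011
  pos 1: 10110 XOR 10011 = 00101
  pos 3: 10101 XOR 10011 = 00110
  pos 5: 11001 XOR 10011 = 01010
  pos 6: 10100 XOR 10011 = 00111
  pos 8: 11100 XOR 10011 = 01111
  pos 9: 11110 XOR 10011 = 01101
Remainder (last 4 bits) = 1101. This is the CRC / FCS.

1101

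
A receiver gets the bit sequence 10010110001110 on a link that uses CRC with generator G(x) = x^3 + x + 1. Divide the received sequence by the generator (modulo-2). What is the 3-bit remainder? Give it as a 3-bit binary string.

Modulo-2 division of 10010110001110 by 1011:
  pos 0: 1001 XOR 1011 = 0010
  pos 2: 1001 XOR 1011 = 0010
  pos 4: 1010 XOR 1011 = 0001
  pos 7: 1001 XOR 1011 = 0010
  pos 9: 1011 XOR 1011 = 0000
Remainder = 000 (zero — the frame passes the CRC check).

000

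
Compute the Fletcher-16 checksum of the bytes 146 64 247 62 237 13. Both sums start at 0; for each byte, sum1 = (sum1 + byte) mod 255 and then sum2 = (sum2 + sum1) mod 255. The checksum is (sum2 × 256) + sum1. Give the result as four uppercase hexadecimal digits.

Running sums (mod 255):
  after byte 0 (146): sum1=146, sum2=146
  after byte 1 (64): sum1=210, sum2=101
  after byte 2 (247): sum1=202, sum2=48
  after byte 3 (62): sum1=9, sum2=57
  after byte 4 (237): sum1=246, sum2=48
  after byte 5 (13): sum1=4, sum2=52
Checksum = sum2·256 + sum1 = 52·256 + 4 = 13316 = 0x3404.

3404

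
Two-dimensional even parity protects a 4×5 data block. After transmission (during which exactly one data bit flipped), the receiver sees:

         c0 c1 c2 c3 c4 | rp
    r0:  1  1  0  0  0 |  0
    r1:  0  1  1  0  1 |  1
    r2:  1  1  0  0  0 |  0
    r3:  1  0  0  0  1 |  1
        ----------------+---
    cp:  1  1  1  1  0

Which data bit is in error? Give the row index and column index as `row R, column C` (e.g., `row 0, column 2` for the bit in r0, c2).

row 3, column 3

Recompute each row's even parity and compare to rp:
  r0: data parity 0, sent rp 0 → ok
  r1: data parity 1, sent rp 1 → ok
  r2: data parity 0, sent rp 0 → ok
  r3: data parity 0, sent rp 1 → mismatch
Recompute each column's even parity and compare to cp:
  c0: data parity 1, sent cp 1 → ok
  c1: data parity 1, sent cp 1 → ok
  c2: data parity 1, sent cp 1 → ok
  c3: data parity 0, sent cp 1 → mismatch
  c4: data parity 0, sent cp 0 → ok
Exactly one row (r3) and one column (c3) fail → the flipped bit is at their intersection.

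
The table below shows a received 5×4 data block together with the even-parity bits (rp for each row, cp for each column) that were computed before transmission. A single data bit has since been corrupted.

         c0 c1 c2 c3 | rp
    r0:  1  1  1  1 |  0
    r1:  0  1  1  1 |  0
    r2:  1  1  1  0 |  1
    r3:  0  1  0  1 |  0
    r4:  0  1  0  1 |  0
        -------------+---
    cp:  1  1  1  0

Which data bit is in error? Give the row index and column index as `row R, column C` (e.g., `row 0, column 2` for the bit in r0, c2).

row 1, column 0

Recompute each row's even parity and compare to rp:
  r0: data parity 0, sent rp 0 → ok
  r1: data parity 1, sent rp 0 → mismatch
  r2: data parity 1, sent rp 1 → ok
  r3: data parity 0, sent rp 0 → ok
  r4: data parity 0, sent rp 0 → ok
Recompute each column's even parity and compare to cp:
  c0: data parity 0, sent cp 1 → mismatch
  c1: data parity 1, sent cp 1 → ok
  c2: data parity 1, sent cp 1 → ok
  c3: data parity 0, sent cp 0 → ok
Exactly one row (r1) and one column (c0) fail → the flipped bit is at their intersection.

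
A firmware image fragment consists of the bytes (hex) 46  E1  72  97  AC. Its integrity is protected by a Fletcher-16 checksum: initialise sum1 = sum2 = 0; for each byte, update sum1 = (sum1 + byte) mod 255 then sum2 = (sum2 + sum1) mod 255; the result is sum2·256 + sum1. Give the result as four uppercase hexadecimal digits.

1ADE

Running sums (mod 255):
  after byte 0 (46): sum1=70, sum2=70
  after byte 1 (E1): sum1=40, sum2=110
  after byte 2 (72): sum1=154, sum2=9
  after byte 3 (97): sum1=50, sum2=59
  after byte 4 (AC): sum1=222, sum2=26
Checksum = sum2·256 + sum1 = 26·256 + 222 = 6878 = 0x1ADE.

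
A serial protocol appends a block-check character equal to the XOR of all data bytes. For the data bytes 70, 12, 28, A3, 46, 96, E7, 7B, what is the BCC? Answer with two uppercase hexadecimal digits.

A5

XOR the bytes together:
  start with 0x70
  0x70 ⊕ 0x12 = 0x62
  0x62 ⊕ 0x28 = 0x4A
  0x4A ⊕ 0xA3 = 0xE9
  0xE9 ⊕ 0x46 = 0xAF
  0xAF ⊕ 0x96 = 0x39
  0x39 ⊕ 0xE7 = 0xDE
  0xDE ⊕ 0x7B = 0xA5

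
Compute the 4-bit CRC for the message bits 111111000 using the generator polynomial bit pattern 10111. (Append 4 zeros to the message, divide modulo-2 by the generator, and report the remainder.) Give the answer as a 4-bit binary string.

0110

Append 4 zeros: 1111110000000. Divide by 10111 (XOR where the leading bit is 1):
  pos 0: 11111 XOR 10111 = 01000
  pos 1: 10001 XOR 10111 = 00110
  pos 3: 11000 XOR 10111 = 01111
  pos 4: 11110 XOR 10111 = 01001
  pos 5: 10010 XOR 10111 = 00101
  pos 7: 10100 XOR 10111 = 00011
Remainder (last 4 bits) = 0110. This is the CRC / FCS.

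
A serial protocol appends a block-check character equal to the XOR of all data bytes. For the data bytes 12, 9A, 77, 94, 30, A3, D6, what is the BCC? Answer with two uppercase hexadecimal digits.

2E

XOR the bytes together:
  start with 0x12
  0x12 ⊕ 0x9A = 0x88
  0x88 ⊕ 0x77 = 0xFF
  0xFF ⊕ 0x94 = 0x6B
  0x6B ⊕ 0x30 = 0x5B
  0x5B ⊕ 0xA3 = 0xF8
  0xF8 ⊕ 0xD6 = 0x2E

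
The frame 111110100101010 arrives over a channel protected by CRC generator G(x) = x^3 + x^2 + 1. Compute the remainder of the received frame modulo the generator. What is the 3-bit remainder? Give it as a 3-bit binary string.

000

Modulo-2 division of 111110100101010 by 1101:
  pos 0: 1111 XOR 1101 = 0010
  pos 2: 1010 XOR 1101 = 0111
  pos 3: 1111 XOR 1101 = 0010
  pos 5: 1000 XOR 1101 = 0101
  pos 6: 1011 XOR 1101 = 0110
  pos 7: 1100 XOR 1101 = 0001
  pos 10: 1101 XOR 1101 = 0000
Remainder = 000 (zero — the frame passes the CRC check).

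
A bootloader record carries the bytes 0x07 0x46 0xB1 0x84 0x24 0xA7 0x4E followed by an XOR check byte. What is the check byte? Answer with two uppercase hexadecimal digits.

XOR the bytes together:
  start with 0x07
  0x07 ⊕ 0x46 = 0x41
  0x41 ⊕ 0xB1 = 0xF0
  0xF0 ⊕ 0x84 = 0x74
  0x74 ⊕ 0x24 = 0x50
  0x50 ⊕ 0xA7 = 0xF7
  0xF7 ⊕ 0x4E = 0xB9

B9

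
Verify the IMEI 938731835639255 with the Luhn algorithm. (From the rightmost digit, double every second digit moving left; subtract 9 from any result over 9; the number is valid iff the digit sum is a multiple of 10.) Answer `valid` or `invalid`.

invalid

From the right, keep odd positions and double even positions (subtract 9 from any doubled value over 9):
  doubled (positions 2,4,...): 1 9 3 6 2 5 6 → sum 32
  kept (positions 1,3,...): 5 2 3 5 8 3 8 9 → sum 43
Total = 75.
75 mod 10 = 5, so the number is invalid.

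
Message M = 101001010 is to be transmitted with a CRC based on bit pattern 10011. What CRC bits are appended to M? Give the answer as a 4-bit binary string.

Append 4 zeros: 1010010100000. Divide by 10011 (XOR where the leading bit is 1):
  pos 0: 10100 XOR 10011 = 00111
  pos 2: 11110 XOR 10011 = 01101
  pos 3: 11011 XOR 10011 = 01000
  pos 4: 10000 XOR 10011 = 00011
  pos 7: 11000 XOR 10011 = 01011
  pos 8: 10110 XOR 10011 = 00101
Remainder (last 4 bits) = 0101. This is the CRC / FCS.

0101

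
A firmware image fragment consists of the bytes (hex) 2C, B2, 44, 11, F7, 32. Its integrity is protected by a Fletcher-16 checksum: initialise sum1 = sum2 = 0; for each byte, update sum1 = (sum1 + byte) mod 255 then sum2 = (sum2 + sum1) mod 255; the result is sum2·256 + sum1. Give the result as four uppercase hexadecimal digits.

Running sums (mod 255):
  after byte 0 (2C): sum1=44, sum2=44
  after byte 1 (B2): sum1=222, sum2=11
  after byte 2 (44): sum1=35, sum2=46
  after byte 3 (11): sum1=52, sum2=98
  after byte 4 (F7): sum1=44, sum2=142
  after byte 5 (32): sum1=94, sum2=236
Checksum = sum2·256 + sum1 = 236·256 + 94 = 60510 = 0xEC5E.

EC5E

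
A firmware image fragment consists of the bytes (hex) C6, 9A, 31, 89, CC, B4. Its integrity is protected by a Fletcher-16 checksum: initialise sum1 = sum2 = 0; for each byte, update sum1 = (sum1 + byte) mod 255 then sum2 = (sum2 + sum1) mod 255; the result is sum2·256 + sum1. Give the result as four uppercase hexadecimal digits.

5D9D

Running sums (mod 255):
  after byte 0 (C6): sum1=198, sum2=198
  after byte 1 (9A): sum1=97, sum2=40
  after byte 2 (31): sum1=146, sum2=186
  after byte 3 (89): sum1=28, sum2=214
  after byte 4 (CC): sum1=232, sum2=191
  after byte 5 (B4): sum1=157, sum2=93
Checksum = sum2·256 + sum1 = 93·256 + 157 = 23965 = 0x5D9D.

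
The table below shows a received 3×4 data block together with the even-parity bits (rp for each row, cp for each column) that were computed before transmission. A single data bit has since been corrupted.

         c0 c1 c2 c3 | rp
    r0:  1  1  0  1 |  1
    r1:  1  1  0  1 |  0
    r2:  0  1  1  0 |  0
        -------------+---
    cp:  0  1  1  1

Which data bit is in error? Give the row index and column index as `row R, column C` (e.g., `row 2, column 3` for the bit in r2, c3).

row 1, column 3

Recompute each row's even parity and compare to rp:
  r0: data parity 1, sent rp 1 → ok
  r1: data parity 1, sent rp 0 → mismatch
  r2: data parity 0, sent rp 0 → ok
Recompute each column's even parity and compare to cp:
  c0: data parity 0, sent cp 0 → ok
  c1: data parity 1, sent cp 1 → ok
  c2: data parity 1, sent cp 1 → ok
  c3: data parity 0, sent cp 1 → mismatch
Exactly one row (r1) and one column (c3) fail → the flipped bit is at their intersection.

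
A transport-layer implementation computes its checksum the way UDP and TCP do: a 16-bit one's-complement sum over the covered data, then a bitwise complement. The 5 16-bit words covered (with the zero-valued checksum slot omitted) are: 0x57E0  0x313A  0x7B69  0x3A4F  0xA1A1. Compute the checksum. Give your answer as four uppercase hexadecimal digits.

1F8B

One's-complement addition (fold any carry out of bit 15 back into bit 0):
  0x57E0 + 0x313A = 0x0891A
  0x891A + 0x7B69 = 0x10483 → wrap carry → 0x0484
  0x0484 + 0x3A4F = 0x03ED3
  0x3ED3 + 0xA1A1 = 0x0E074
One's-complement sum = 0xE074.
Checksum = ~0xE074 & 0xFFFF = 0x1F8B.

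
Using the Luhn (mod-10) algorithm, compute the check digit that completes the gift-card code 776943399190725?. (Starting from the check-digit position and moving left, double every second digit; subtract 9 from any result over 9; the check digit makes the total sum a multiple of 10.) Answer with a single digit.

3

Partial digits right→left: 5 2 7 0 9 1 9 9 3 3 4 9 6 7 7
Double every second digit counting from the check-digit position (so the 1st, 3rd, 5th, ... of the partial from the right).
  doubled (with −9 where >9): 1 5 9 9 6 8 3 5 → sum 46
  kept as-is: 2 0 1 9 3 9 7 → sum 31
Total = 46 + 31 = 77.
Check digit = (10 − (77 mod 10)) mod 10 = 3.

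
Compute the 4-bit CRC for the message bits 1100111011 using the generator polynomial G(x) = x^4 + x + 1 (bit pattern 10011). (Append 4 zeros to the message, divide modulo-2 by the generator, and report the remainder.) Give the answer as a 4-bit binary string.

Append 4 zeros: 11001110110000. Divide by 10011 (XOR where the leading bit is 1):
  pos 0: 11001 XOR 10011 = 01010
  pos 1: 10101 XOR 10011 = 00110
  pos 3: 11010 XOR 10011 = 01001
  pos 4: 10011 XOR 10011 = 00000
  pos 9: 10000 XOR 10011 = 00011
Remainder (last 4 bits) = 0011. This is the CRC / FCS.

0011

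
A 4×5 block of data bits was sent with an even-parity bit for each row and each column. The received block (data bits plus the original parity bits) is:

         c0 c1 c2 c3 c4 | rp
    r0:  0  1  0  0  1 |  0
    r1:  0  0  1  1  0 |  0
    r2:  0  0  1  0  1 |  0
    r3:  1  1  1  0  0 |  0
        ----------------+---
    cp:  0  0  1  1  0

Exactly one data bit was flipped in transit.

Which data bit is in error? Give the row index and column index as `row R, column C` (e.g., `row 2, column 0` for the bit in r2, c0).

row 3, column 0

Recompute each row's even parity and compare to rp:
  r0: data parity 0, sent rp 0 → ok
  r1: data parity 0, sent rp 0 → ok
  r2: data parity 0, sent rp 0 → ok
  r3: data parity 1, sent rp 0 → mismatch
Recompute each column's even parity and compare to cp:
  c0: data parity 1, sent cp 0 → mismatch
  c1: data parity 0, sent cp 0 → ok
  c2: data parity 1, sent cp 1 → ok
  c3: data parity 1, sent cp 1 → ok
  c4: data parity 0, sent cp 0 → ok
Exactly one row (r3) and one column (c0) fail → the flipped bit is at their intersection.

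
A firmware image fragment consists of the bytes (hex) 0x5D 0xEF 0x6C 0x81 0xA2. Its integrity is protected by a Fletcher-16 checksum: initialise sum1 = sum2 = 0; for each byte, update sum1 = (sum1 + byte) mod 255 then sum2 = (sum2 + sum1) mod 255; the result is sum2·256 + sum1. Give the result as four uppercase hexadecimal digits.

7DDD

Running sums (mod 255):
  after byte 0 (0x5D): sum1=93, sum2=93
  after byte 1 (0xEF): sum1=77, sum2=170
  after byte 2 (0x6C): sum1=185, sum2=100
  after byte 3 (0x81): sum1=59, sum2=159
  after byte 4 (0xA2): sum1=221, sum2=125
Checksum = sum2·256 + sum1 = 125·256 + 221 = 32221 = 0x7DDD.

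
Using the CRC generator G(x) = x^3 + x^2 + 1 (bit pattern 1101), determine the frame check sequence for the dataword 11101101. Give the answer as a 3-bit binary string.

011

Append 3 zeros: 11101101000. Divide by 1101 (XOR where the leading bit is 1):
  pos 0: 1110 XOR 1101 = 0011
  pos 2: 1111 XOR 1101 = 0010
  pos 4: 1001 XOR 1101 = 0100
  pos 5: 1000 XOR 1101 = 0101
  pos 6: 1010 XOR 1101 = 0111
  pos 7: 1110 XOR 1101 = 0011
Remainder (last 3 bits) = 011. This is the CRC / FCS.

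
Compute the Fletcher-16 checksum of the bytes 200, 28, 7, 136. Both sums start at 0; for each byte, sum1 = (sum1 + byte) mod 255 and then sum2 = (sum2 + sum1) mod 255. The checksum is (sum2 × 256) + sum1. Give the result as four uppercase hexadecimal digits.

Running sums (mod 255):
  after byte 0 (200): sum1=200, sum2=200
  after byte 1 (28): sum1=228, sum2=173
  after byte 2 (7): sum1=235, sum2=153
  after byte 3 (136): sum1=116, sum2=14
Checksum = sum2·256 + sum1 = 14·256 + 116 = 3700 = 0x0E74.

0E74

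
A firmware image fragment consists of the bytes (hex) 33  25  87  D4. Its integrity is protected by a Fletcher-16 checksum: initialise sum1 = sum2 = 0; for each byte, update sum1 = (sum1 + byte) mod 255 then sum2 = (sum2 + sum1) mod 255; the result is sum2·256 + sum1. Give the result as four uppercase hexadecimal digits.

Running sums (mod 255):
  after byte 0 (33): sum1=51, sum2=51
  after byte 1 (25): sum1=88, sum2=139
  after byte 2 (87): sum1=223, sum2=107
  after byte 3 (D4): sum1=180, sum2=32
Checksum = sum2·256 + sum1 = 32·256 + 180 = 8372 = 0x20B4.

20B4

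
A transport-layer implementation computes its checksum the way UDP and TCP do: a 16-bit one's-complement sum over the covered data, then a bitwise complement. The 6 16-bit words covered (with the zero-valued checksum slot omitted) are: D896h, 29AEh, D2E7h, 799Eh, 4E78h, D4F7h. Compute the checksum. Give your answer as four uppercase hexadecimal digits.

One's-complement addition (fold any carry out of bit 15 back into bit 0):
  0xD896 + 0x29AE = 0x10244 → wrap carry → 0x0245
  0x0245 + 0xD2E7 = 0x0D52C
  0xD52C + 0x799E = 0x14ECA → wrap carry → 0x4ECB
  0x4ECB + 0x4E78 = 0x09D43
  0x9D43 + 0xD4F7 = 0x1723A → wrap carry → 0x723B
One's-complement sum = 0x723B.
Checksum = ~0x723B & 0xFFFF = 0x8DC4.

8DC4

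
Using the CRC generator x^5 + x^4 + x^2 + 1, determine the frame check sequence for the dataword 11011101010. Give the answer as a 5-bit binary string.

00111

Append 5 zeros: 1101110101000000. Divide by 110101 (XOR where the leading bit is 1):
  pos 0: 110111 XOR 110101 = 000010
  pos 4: 100101 XOR 110101 = 010000
  pos 5: 100000 XOR 110101 = 010101
  pos 6: 101010 XOR 110101 = 011111
  pos 7: 111110 XOR 110101 = 001011
  pos 9: 101100 XOR 110101 = 011001
  pos 10: 110010 XOR 110101 = 000111
Remainder (last 5 bits) = 00111. This is the CRC / FCS.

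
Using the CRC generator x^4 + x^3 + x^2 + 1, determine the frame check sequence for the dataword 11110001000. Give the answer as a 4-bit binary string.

Append 4 zeros: 111100010000000. Divide by 11101 (XOR where the leading bit is 1):
  pos 0: 11110 XOR 11101 = 00011
  pos 3: 11001 XOR 11101 = 00100
  pos 5: 10000 XOR 11101 = 01101
  pos 6: 11010 XOR 11101 = 00111
  pos 8: 11100 XOR 11101 = 00001
Remainder (last 4 bits) = 0100. This is the CRC / FCS.

0100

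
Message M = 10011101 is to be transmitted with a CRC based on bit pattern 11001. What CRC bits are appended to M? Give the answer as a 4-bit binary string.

Append 4 zeros: 100111010000. Divide by 11001 (XOR where the leading bit is 1):
  pos 0: 10011 XOR 11001 = 01010
  pos 1: 10101 XOR 11001 = 01100
  pos 2: 11000 XOR 11001 = 00001
  pos 6: 11000 XOR 11001 = 00001
Remainder (last 4 bits) = 0010. This is the CRC / FCS.

0010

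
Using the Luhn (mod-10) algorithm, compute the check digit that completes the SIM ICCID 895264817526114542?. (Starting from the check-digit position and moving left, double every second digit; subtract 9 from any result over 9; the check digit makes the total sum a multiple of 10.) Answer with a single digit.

1

Partial digits right→left: 2 4 5 4 1 1 6 2 5 7 1 8 4 6 2 5 9 8
Double every second digit counting from the check-digit position (so the 1st, 3rd, 5th, ... of the partial from the right).
  doubled (with −9 where >9): 4 1 2 3 1 2 8 4 9 → sum 34
  kept as-is: 4 4 1 2 7 8 6 5 8 → sum 45
Total = 34 + 45 = 79.
Check digit = (10 − (79 mod 10)) mod 10 = 1.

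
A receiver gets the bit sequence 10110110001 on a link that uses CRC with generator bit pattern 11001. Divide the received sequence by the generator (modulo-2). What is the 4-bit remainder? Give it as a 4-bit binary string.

Modulo-2 division of 10110110001 by 11001:
  pos 0: 10110 XOR 11001 = 01111
  pos 1: 11111 XOR 11001 = 00110
  pos 3: 11010 XOR 11001 = 00011
  pos 6: 11001 XOR 11001 = 00000
Remainder = 0000 (zero — the frame passes the CRC check).

0000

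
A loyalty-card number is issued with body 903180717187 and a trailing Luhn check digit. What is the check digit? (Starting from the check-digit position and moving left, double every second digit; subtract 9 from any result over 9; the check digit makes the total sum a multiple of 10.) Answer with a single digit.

Partial digits right→left: 7 8 1 7 1 7 0 8 1 3 0 9
Double every second digit counting from the check-digit position (so the 1st, 3rd, 5th, ... of the partial from the right).
  doubled (with −9 where >9): 5 2 2 0 2 0 → sum 11
  kept as-is: 8 7 7 8 3 9 → sum 42
Total = 11 + 42 = 53.
Check digit = (10 − (53 mod 10)) mod 10 = 7.

7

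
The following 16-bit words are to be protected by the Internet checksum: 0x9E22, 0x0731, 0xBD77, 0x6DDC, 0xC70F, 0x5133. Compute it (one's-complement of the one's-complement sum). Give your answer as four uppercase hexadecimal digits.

One's-complement addition (fold any carry out of bit 15 back into bit 0):
  0x9E22 + 0x0731 = 0x0A553
  0xA553 + 0xBD77 = 0x162CA → wrap carry → 0x62CB
  0x62CB + 0x6DDC = 0x0D0A7
  0xD0A7 + 0xC70F = 0x197B6 → wrap carry → 0x97B7
  0x97B7 + 0x5133 = 0x0E8EA
One's-complement sum = 0xE8EA.
Checksum = ~0xE8EA & 0xFFFF = 0x1715.

1715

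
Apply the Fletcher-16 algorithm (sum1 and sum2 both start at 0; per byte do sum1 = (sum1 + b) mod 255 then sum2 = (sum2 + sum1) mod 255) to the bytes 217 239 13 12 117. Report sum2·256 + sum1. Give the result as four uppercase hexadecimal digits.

B558

Running sums (mod 255):
  after byte 0 (217): sum1=217, sum2=217
  after byte 1 (239): sum1=201, sum2=163
  after byte 2 (13): sum1=214, sum2=122
  after byte 3 (12): sum1=226, sum2=93
  after byte 4 (117): sum1=88, sum2=181
Checksum = sum2·256 + sum1 = 181·256 + 88 = 46424 = 0xB558.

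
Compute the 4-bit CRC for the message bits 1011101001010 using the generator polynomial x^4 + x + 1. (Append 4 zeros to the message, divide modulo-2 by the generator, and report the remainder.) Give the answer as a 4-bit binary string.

Append 4 zeros: 10111010010100000. Divide by 10011 (XOR where the leading bit is 1):
  pos 0: 10111 XOR 10011 = 00100
  pos 2: 10001 XOR 10011 = 00010
  pos 5: 10001 XOR 10011 = 00010
  pos 8: 10010 XOR 10011 = 00001
  pos 12: 10000 XOR 10011 = 00011
Remainder (last 4 bits) = 0011. This is the CRC / FCS.

0011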